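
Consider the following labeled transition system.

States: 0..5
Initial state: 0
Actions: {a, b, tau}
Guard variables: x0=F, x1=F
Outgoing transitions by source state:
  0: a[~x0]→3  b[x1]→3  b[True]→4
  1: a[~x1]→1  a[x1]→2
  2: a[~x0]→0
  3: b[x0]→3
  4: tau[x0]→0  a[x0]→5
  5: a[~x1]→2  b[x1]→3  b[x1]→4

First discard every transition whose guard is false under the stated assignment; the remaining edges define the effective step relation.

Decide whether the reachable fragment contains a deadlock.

Answer: DEADLOCK at state 3

Working:
R = {0,3,4}
  0: a→3  b→4  [2 exit(s)]
  3: ∅  [STUCK]
  4: ∅  [STUCK]
witness 3: a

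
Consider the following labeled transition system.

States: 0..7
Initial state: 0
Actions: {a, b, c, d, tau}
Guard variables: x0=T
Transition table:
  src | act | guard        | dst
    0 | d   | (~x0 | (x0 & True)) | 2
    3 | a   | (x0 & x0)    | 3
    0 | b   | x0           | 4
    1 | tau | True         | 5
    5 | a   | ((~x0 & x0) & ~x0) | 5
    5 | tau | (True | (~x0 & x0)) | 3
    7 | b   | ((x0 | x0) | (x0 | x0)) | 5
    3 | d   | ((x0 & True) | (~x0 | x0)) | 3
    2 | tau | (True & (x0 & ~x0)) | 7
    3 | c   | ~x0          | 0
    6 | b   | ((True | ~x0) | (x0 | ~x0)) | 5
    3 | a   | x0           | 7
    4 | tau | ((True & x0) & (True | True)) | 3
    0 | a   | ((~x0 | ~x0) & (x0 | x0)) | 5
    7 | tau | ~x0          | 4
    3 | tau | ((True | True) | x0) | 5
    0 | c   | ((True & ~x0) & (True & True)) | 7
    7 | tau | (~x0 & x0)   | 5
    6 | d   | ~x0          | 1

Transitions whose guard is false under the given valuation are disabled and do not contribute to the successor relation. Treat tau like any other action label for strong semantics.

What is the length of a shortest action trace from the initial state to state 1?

Layered search for 1:
  Layer 0: {0}
  Layer 1: {2,4}
  Layer 2: {3}
  Layer 3: {5,7}
1 never appears.

Answer: UNREACHABLE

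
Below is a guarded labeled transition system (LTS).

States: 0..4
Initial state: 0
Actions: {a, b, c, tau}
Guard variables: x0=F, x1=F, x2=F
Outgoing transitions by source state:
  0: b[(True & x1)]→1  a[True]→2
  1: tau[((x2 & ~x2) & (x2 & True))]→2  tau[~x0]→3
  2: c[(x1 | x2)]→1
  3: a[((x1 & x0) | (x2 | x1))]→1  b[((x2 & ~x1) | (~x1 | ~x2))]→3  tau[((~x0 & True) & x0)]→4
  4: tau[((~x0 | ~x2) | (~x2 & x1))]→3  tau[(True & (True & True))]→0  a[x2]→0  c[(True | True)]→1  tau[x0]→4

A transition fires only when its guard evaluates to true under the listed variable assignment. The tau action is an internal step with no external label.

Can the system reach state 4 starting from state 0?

Answer: UNREACHABLE

Working:
Guard filter leaves 6 enabled edge(s).
Layer 0: {0}
Layer 1: {2}  total {0,2}
Reach set: {0,2}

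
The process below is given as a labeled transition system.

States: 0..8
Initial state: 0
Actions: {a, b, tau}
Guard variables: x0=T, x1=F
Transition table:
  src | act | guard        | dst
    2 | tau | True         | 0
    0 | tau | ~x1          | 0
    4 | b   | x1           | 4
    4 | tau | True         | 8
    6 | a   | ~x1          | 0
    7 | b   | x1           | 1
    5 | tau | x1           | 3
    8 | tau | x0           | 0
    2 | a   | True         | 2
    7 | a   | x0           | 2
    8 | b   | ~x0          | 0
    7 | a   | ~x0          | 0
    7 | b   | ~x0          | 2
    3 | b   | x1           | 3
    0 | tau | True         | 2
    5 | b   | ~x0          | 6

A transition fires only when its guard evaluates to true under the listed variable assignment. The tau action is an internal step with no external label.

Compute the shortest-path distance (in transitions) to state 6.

Answer: UNREACHABLE

Analysis:
BFS to 6:
  depth 0: {0}
  depth 1: {2}
6 never appears.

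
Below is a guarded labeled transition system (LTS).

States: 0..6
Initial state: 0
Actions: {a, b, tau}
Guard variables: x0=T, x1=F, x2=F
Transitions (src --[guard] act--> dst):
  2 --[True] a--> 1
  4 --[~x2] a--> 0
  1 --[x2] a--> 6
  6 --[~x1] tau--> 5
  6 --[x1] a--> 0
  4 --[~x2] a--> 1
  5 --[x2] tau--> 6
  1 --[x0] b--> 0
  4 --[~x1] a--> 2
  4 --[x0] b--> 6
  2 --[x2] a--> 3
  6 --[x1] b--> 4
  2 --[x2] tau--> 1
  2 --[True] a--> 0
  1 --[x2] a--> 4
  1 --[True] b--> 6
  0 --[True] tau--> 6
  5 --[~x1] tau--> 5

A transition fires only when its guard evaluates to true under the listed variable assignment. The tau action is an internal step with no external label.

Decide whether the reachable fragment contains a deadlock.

Answer: DEADLOCK-FREE

Analysis:
Reach set: {0,5,6}
  0: tau→6  [1 exit(s)]
  5: tau→5  [1 exit(s)]
  6: tau→5  [1 exit(s)]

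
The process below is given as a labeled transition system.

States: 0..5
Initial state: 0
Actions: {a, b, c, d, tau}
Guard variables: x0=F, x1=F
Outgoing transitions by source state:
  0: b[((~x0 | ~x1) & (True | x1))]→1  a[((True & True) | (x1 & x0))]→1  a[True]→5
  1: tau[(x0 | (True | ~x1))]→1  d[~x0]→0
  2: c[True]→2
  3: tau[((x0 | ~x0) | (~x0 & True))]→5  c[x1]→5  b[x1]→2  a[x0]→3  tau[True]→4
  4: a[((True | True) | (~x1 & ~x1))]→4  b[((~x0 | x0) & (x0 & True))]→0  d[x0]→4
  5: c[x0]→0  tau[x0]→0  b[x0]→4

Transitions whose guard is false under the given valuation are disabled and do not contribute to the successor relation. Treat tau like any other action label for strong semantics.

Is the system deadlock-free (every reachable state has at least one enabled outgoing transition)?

Reachable = {0,1,5}
  0: a→1  a→5  b→1  [3 out]
  1: d→0  tau→1  [2 out]
  5: ∅  [no exit]
Path to 5: a

Answer: DEADLOCK at state 5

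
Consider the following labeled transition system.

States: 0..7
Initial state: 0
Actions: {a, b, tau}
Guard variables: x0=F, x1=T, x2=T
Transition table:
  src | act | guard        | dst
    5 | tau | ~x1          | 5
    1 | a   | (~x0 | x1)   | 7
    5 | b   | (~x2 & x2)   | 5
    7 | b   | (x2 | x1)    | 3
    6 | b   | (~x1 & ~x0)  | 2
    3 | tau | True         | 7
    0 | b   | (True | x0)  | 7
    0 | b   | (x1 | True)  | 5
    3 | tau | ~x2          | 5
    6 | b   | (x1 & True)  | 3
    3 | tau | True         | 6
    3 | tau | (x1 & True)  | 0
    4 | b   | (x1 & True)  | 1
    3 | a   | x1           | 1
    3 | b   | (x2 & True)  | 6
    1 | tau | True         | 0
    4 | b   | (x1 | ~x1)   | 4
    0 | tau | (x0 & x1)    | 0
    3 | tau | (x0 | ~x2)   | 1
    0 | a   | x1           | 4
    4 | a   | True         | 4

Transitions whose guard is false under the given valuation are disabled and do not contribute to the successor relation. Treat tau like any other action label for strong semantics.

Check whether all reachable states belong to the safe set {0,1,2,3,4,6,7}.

Safe = {0,1,2,3,4,6,7}
Reach set: {0,1,3,4,5,6,7}
  0: safe
  1: safe
  3: safe
  4: safe
  5: VIOLATES
  6: safe
  7: safe
witness against invariant: b → 5

Answer: INVARIANT VIOLATED at state 5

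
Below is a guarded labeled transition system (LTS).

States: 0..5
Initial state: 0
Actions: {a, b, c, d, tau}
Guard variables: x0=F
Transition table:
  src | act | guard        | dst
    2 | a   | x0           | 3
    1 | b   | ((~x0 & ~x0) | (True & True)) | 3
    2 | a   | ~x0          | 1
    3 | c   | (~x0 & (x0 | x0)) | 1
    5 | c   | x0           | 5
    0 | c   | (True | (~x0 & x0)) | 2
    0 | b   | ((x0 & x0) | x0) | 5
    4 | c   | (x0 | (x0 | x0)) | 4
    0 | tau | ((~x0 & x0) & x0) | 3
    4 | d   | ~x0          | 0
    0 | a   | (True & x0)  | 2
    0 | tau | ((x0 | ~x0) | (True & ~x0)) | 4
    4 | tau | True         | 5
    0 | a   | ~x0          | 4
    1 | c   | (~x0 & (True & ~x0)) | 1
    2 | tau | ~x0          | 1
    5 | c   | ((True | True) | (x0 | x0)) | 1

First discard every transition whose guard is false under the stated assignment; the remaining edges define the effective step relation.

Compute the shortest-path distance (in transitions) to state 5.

Breadth-first toward 5:
  Layer 0: {0}
  Layer 1: {2,4}
  Layer 2: {1,5}
first hit 5 at d=2 via a·tau

Answer: 2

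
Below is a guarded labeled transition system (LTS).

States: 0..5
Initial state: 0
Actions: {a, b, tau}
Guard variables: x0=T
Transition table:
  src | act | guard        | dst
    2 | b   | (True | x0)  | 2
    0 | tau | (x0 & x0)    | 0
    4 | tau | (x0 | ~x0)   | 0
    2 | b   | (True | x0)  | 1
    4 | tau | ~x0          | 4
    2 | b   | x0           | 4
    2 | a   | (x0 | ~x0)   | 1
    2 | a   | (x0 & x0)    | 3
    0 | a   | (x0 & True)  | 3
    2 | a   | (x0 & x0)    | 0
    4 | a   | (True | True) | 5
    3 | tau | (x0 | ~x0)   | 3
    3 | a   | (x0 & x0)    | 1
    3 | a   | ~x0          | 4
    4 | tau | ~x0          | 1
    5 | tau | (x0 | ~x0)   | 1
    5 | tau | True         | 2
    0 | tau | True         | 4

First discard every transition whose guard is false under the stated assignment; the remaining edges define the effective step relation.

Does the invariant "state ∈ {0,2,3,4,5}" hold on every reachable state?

Allowed set {0,2,3,4,5}
Reachable = {0,1,2,3,4,5}
  0: safe
  1: ✗ unsafe
  2: safe
  3: safe
  4: safe
  5: safe
witness against invariant: a·a → 1

Answer: INVARIANT VIOLATED at state 1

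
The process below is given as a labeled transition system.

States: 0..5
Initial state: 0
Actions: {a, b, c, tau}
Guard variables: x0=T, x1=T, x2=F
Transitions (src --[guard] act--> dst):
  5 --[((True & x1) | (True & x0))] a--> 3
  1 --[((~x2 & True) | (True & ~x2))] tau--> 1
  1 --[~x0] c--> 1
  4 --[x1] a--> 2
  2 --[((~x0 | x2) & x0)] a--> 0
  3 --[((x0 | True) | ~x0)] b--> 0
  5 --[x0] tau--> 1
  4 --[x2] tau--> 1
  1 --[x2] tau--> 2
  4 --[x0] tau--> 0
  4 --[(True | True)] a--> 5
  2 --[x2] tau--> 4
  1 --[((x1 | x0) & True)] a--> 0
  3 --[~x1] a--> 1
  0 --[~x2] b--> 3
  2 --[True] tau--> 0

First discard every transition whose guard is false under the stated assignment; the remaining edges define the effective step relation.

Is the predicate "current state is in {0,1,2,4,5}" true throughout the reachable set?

Inv-set: {0,1,2,4,5}
Reachable = {0,3}
  0: ✓
  3: VIOLATES
reach 3 via b — violates

Answer: INVARIANT VIOLATED at state 3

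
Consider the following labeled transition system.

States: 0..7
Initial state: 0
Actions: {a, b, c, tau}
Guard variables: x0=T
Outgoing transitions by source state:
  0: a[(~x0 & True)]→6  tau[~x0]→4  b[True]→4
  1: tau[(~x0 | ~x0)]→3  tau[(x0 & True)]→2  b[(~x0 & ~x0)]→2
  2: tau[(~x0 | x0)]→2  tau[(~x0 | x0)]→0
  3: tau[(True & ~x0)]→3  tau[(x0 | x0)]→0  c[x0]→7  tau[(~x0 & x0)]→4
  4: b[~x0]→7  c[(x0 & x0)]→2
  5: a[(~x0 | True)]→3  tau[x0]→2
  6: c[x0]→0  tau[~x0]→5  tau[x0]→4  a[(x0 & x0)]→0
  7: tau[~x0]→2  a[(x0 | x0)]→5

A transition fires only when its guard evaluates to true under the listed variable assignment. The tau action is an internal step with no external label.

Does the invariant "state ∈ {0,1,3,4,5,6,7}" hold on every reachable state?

Safe = {0,1,3,4,5,6,7}
R = {0,2,4}
  0: safe
  2: outside
  4: safe
counterexample path to 2: b·c

Answer: INVARIANT VIOLATED at state 2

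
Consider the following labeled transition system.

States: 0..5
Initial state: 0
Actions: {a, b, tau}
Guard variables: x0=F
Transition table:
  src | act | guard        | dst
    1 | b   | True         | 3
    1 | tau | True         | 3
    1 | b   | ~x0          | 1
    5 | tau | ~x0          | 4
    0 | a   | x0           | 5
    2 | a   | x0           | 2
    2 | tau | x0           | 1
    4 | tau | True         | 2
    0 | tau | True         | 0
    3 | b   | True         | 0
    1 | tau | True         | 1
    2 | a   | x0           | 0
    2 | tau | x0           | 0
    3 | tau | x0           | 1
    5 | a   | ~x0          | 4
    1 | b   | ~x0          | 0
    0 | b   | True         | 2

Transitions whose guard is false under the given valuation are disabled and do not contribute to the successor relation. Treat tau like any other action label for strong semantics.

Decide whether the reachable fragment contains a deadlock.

Answer: DEADLOCK at state 2

Working:
Reachable = {0,2}
  0: b→2  tau→0  [2 exit(s)]
  2: ∅  [deadlock]
witness 2: b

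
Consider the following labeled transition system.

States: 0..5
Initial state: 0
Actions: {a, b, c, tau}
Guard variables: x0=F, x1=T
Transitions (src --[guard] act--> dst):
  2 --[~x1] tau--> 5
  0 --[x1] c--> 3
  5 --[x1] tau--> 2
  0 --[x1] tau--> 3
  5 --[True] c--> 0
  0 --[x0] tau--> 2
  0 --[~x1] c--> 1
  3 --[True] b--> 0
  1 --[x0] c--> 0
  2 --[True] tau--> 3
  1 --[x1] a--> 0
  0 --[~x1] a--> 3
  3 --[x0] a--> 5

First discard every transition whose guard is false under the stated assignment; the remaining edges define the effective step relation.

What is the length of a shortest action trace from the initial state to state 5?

Answer: UNREACHABLE

Analysis:
Breadth-first toward 5:
  L0 = {0}
  L1 = {3}
5 never appears.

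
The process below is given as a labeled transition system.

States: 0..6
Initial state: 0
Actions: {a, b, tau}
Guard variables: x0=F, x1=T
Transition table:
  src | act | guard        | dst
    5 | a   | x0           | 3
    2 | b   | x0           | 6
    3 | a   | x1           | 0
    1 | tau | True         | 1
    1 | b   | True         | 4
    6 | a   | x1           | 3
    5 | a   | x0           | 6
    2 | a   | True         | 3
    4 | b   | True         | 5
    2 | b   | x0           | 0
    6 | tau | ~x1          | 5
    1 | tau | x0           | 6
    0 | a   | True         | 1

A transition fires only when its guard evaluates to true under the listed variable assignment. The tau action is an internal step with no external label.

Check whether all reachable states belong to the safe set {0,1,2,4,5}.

Inv-set: {0,1,2,4,5}
R = {0,1,4,5}
  0: safe
  1: safe
  4: safe
  5: safe

Answer: INVARIANT HOLDS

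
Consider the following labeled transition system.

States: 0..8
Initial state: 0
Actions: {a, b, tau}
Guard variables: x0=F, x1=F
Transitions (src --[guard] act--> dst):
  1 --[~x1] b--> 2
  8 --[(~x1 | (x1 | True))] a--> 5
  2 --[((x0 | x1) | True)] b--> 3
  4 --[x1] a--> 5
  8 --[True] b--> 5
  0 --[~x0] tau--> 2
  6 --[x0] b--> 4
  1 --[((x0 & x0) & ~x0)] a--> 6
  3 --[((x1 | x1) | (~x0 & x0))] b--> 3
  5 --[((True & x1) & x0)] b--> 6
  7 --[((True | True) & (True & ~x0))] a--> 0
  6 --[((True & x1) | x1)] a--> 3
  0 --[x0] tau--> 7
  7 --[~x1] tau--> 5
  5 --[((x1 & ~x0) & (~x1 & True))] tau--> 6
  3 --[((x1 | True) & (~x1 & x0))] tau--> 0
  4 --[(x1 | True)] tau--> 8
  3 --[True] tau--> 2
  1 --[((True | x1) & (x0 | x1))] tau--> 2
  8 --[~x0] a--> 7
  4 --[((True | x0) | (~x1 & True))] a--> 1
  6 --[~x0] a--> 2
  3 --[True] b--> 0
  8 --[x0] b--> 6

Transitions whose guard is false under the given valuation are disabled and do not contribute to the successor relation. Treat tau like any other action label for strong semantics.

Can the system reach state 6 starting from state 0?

After dropping false guards: 13 live edges.
depth 0: {0}
depth 1: {2}  now seen {0,2}
depth 2: {3}  now seen {0,2,3}
Reachable = {0,2,3}

Answer: UNREACHABLE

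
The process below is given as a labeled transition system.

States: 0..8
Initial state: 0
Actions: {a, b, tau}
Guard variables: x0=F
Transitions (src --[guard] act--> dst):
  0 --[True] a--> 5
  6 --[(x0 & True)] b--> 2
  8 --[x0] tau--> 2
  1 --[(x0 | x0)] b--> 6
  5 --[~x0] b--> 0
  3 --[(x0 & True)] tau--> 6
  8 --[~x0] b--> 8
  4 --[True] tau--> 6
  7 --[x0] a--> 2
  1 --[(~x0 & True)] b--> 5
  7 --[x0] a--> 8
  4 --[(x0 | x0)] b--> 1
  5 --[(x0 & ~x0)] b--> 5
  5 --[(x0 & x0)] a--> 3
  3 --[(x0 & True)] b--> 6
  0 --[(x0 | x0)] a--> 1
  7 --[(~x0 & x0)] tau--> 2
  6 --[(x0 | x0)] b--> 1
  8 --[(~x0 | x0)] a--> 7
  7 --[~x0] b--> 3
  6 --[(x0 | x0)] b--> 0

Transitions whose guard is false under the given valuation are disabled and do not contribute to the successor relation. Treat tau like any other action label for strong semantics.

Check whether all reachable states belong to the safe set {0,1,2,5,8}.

Inv-set: {0,1,2,5,8}
Reach set: {0,5}
  0: safe
  5: safe

Answer: INVARIANT HOLDS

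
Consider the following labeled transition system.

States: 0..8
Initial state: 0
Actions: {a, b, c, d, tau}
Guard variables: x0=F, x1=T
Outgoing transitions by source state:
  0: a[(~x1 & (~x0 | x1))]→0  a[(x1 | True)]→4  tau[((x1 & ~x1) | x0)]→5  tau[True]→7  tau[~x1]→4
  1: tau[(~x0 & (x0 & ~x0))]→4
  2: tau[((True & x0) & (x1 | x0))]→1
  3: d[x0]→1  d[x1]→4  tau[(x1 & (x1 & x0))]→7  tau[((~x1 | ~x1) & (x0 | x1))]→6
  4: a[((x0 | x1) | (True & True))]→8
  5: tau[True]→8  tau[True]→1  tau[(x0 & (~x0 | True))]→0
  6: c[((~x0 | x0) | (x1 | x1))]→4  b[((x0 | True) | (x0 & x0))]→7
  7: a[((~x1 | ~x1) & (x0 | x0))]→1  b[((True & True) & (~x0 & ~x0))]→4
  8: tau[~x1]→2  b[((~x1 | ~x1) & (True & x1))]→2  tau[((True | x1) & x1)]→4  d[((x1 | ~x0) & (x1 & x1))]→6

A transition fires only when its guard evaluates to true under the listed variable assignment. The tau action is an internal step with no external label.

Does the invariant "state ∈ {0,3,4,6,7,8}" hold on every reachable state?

Allowed set {0,3,4,6,7,8}
Reach set: {0,4,6,7,8}
  0: ✓
  4: ✓
  6: ✓
  7: ✓
  8: ✓

Answer: INVARIANT HOLDS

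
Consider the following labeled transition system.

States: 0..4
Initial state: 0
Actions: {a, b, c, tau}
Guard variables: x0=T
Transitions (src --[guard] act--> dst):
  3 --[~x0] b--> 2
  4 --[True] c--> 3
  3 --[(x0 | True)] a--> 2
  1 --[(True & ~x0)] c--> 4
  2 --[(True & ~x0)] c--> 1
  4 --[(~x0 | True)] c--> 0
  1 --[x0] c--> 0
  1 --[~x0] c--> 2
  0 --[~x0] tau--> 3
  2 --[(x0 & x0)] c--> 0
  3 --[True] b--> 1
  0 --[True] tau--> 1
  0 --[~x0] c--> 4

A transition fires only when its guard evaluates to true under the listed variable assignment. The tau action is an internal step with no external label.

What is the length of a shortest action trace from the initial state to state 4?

Answer: UNREACHABLE

Working:
Layered search for 4:
  depth 0: {0}
  depth 1: {1}
4 never appears.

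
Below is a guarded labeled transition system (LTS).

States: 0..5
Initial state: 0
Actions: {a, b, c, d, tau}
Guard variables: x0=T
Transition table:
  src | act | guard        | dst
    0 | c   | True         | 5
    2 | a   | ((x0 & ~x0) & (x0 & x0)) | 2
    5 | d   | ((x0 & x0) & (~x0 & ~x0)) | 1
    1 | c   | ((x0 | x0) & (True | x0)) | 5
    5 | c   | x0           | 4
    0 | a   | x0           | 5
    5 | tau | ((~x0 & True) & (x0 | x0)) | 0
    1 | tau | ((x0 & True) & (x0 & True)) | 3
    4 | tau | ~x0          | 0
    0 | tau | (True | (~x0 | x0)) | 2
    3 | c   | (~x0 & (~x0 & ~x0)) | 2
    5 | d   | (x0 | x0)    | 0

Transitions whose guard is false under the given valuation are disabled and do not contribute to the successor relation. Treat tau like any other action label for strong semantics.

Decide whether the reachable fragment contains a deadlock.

Answer: DEADLOCK at state 2

Analysis:
Reach set: {0,2,4,5}
  0: a→5  c→5  tau→2  [3 out]
  2: ∅  [no exit]
  4: ∅  [no exit]
  5: c→4  d→0  [2 out]
Path to 2: tau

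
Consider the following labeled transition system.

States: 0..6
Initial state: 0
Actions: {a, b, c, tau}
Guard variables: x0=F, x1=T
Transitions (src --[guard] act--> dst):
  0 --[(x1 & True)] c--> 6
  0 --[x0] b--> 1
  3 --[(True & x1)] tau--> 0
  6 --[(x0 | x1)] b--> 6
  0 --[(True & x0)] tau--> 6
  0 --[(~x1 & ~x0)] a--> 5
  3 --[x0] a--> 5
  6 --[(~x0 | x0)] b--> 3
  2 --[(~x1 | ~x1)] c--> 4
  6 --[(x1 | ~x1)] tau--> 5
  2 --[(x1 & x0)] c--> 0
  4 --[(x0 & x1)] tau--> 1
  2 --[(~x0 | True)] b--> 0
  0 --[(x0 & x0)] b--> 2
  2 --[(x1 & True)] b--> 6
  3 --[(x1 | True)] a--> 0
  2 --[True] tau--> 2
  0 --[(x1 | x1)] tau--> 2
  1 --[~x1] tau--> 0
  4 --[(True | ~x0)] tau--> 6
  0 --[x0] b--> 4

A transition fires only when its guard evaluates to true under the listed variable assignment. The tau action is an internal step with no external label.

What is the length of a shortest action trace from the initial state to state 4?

Answer: UNREACHABLE

Analysis:
Layered search for 4:
  Layer 0: {0}
  Layer 1: {2,6}
  Layer 2: {3,5}
4 never appears.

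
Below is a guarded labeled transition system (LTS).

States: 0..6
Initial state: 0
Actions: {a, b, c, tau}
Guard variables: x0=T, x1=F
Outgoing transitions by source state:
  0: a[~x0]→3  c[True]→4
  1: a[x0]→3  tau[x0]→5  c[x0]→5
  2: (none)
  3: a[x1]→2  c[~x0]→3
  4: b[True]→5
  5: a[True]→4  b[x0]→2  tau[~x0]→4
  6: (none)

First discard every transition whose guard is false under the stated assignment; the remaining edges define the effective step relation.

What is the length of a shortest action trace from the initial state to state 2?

Answer: 3

Trace:
BFS to 2:
  Layer 0: {0}
  Layer 1: {4}
  Layer 2: {5}
  Layer 3: {2}
depth(2)=3, e.g. c·b·b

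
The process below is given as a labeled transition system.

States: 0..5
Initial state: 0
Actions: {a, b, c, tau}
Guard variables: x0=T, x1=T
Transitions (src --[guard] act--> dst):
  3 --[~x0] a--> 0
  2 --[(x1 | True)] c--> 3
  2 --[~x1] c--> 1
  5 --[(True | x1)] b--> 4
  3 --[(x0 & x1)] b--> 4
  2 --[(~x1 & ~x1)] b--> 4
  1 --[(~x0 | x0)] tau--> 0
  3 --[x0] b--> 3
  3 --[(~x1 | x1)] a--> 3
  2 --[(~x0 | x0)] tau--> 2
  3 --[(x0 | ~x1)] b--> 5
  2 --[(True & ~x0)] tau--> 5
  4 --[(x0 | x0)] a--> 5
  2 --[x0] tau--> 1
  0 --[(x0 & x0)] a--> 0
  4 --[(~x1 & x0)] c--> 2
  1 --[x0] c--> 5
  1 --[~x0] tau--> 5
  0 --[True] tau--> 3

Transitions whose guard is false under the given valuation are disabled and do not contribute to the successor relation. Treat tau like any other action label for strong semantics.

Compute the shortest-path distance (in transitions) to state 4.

Answer: 2

Trace:
Breadth-first toward 4:
  Layer 0: {0}
  Layer 1: {3}
  Layer 2: {4,5}
4 enters at depth 2; path tau·b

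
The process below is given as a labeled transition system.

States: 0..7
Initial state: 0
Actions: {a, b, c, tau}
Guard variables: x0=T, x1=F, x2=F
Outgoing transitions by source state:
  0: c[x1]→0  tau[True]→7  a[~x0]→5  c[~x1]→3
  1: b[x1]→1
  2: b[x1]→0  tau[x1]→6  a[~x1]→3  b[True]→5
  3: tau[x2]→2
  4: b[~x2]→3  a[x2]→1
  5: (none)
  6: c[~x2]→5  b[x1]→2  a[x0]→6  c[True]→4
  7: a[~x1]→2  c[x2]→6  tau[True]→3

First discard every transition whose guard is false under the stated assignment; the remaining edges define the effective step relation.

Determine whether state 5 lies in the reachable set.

Answer: REACHABLE

Trace:
Guard filter leaves 10 enabled edge(s).
depth 0: {0}
depth 1: {3,7}  total {0,3,7}
depth 2: {2}  total {0,2,3,7}
depth 3: {5}  total {0,2,3,5,7}
Reach set: {0,2,3,5,7}
witness 5: tau·a·b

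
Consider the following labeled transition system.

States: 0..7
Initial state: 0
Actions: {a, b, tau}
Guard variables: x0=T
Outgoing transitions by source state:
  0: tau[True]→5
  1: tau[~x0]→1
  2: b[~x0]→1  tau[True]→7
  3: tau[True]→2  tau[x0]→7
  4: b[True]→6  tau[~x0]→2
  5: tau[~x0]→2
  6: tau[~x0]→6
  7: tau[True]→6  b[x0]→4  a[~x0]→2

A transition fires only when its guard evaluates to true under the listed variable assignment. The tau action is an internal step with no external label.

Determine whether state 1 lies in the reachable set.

After dropping false guards: 7 live edges.
depth 0: {0}
depth 1: {5}  cumulative {0,5}
R = {0,5}

Answer: UNREACHABLE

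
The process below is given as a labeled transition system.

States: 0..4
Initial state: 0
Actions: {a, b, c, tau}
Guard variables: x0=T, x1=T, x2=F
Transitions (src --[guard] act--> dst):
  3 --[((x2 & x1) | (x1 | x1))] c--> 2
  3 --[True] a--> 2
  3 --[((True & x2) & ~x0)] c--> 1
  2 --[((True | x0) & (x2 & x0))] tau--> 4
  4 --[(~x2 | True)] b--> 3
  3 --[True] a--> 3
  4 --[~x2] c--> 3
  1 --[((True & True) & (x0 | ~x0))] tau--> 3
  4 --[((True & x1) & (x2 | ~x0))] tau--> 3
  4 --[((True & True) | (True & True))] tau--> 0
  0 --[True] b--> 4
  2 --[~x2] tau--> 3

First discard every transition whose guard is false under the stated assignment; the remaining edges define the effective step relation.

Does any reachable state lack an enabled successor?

R = {0,2,3,4}
  0: b→4  [deg 1]
  2: tau→3  [deg 1]
  3: a→2  a→3  c→2  [deg 3]
  4: b→3  c→3  tau→0  [deg 3]

Answer: DEADLOCK-FREE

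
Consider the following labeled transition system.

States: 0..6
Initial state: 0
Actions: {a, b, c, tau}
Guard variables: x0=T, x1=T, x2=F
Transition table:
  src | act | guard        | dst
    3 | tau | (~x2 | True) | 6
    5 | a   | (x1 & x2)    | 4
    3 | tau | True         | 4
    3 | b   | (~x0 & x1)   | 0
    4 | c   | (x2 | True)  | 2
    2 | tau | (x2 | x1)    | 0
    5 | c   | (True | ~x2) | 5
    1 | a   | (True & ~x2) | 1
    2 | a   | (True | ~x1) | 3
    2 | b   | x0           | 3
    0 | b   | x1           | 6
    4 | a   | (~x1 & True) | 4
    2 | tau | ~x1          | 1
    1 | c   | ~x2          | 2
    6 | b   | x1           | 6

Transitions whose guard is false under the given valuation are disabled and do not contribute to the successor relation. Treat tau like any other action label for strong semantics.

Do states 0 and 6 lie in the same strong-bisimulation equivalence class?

Bisimulation quotient by refinement:
  P[0] = {{0,1,2,3,4,5,6}}
  P[1] = {{0,6},{1},{2},{3},{4,5}}
  P[2] = {{0,6},{1},{2},{3},{4},{5}}
stable after 3 split(s): 6 block(s)
[0]={0,6}  [6]={0,6}

Answer: BISIMILAR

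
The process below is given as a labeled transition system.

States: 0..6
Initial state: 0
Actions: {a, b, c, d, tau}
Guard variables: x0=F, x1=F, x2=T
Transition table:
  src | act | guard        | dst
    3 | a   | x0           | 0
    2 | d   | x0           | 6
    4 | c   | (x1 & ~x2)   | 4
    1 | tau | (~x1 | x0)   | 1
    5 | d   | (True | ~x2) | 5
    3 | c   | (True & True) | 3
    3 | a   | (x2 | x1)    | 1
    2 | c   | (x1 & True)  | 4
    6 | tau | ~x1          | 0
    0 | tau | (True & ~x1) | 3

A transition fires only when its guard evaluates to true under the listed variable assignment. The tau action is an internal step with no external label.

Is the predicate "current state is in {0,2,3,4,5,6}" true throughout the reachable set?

Answer: INVARIANT VIOLATED at state 1

Analysis:
Safe = {0,2,3,4,5,6}
Reachable = {0,1,3}
  0: ok
  1: ✗ unsafe
  3: ok
counterexample path to 1: tau·a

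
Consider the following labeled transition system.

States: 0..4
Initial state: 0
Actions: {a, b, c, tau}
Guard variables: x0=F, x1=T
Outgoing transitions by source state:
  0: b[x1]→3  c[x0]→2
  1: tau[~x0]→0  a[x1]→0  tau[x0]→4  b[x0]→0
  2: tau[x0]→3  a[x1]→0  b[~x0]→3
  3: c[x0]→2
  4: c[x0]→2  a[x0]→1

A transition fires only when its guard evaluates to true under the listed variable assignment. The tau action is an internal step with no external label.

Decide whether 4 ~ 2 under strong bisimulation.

Compute ~ classes (split until stable):
  round 0: {{0,1,2,3,4}}
  round 1: {{0},{1},{2},{3,4}}
stable after 2 split(s): 4 block(s)
4∈{3,4}, 2∈{2}

Answer: NOT BISIMILAR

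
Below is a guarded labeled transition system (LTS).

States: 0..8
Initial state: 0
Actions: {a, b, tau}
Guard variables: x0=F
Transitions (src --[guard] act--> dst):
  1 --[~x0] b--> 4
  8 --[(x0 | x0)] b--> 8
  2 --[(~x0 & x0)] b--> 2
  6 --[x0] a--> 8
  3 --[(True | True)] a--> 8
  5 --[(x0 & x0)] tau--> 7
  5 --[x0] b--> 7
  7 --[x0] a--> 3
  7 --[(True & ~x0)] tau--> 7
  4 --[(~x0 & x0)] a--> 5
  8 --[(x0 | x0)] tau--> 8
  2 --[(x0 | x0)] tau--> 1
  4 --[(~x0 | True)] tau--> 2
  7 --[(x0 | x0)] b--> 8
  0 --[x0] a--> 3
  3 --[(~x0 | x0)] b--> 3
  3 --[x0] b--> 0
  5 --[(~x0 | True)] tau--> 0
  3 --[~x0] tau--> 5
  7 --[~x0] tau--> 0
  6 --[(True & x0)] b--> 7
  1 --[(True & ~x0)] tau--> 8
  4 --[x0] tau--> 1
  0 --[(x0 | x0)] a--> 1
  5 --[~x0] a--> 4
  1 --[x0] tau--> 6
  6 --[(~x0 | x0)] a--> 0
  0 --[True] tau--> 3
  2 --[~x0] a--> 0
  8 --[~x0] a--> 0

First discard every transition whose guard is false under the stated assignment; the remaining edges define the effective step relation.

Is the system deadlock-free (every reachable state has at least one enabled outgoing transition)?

Answer: DEADLOCK-FREE

Trace:
R = {0,2,3,4,5,8}
  0: tau→3  [1 out]
  2: a→0  [1 out]
  3: a→8  b→3  tau→5  [3 out]
  4: tau→2  [1 out]
  5: a→4  tau→0  [2 out]
  8: a→0  [1 out]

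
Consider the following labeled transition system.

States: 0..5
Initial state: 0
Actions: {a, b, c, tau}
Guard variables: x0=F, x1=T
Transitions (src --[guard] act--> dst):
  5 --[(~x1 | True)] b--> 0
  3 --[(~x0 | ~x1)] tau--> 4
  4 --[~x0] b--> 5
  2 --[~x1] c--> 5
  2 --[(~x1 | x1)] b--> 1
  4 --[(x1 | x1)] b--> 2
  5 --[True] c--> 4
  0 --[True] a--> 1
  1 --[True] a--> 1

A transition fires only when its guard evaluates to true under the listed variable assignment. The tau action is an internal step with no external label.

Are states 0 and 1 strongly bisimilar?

Answer: BISIMILAR

Working:
Compute ~ classes (split until stable):
  round 0: {{0,1,2,3,4,5}}
  round 1: {{0,1},{2,4},{3},{5}}
  round 2: {{0,1},{2},{3},{4},{5}}
stable after 3 split(s): 5 block(s)
[0]={0,1}  [1]={0,1}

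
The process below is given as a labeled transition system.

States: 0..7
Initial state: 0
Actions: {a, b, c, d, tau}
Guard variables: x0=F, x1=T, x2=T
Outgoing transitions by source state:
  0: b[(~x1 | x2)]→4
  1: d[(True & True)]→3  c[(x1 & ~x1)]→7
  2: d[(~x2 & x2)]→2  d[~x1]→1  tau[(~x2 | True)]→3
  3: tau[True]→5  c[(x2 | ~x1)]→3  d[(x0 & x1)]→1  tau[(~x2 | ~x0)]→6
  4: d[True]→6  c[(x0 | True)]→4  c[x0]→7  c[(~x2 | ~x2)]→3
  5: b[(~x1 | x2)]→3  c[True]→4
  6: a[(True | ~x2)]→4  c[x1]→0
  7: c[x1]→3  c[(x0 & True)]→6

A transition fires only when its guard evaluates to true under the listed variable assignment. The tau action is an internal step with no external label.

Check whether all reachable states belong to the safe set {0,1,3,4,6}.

Answer: INVARIANT HOLDS

Trace:
Safe = {0,1,3,4,6}
Reach set: {0,4,6}
  0: safe
  4: safe
  6: safe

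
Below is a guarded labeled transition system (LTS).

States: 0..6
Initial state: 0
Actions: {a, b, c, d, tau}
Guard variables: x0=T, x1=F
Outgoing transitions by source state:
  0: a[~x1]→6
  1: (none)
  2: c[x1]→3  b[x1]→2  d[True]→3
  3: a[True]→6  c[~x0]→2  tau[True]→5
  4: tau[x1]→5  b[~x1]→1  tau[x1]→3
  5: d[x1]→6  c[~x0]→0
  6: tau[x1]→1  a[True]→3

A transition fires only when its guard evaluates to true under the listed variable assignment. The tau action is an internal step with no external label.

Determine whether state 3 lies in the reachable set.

Guard filter leaves 6 enabled edge(s).
Layer 0: {0}
Layer 1: {6}  total {0,6}
Layer 2: {3}  total {0,3,6}
Layer 3: {5}  total {0,3,5,6}
Reach set: {0,3,5,6}
trace reaching 3: a·a

Answer: REACHABLE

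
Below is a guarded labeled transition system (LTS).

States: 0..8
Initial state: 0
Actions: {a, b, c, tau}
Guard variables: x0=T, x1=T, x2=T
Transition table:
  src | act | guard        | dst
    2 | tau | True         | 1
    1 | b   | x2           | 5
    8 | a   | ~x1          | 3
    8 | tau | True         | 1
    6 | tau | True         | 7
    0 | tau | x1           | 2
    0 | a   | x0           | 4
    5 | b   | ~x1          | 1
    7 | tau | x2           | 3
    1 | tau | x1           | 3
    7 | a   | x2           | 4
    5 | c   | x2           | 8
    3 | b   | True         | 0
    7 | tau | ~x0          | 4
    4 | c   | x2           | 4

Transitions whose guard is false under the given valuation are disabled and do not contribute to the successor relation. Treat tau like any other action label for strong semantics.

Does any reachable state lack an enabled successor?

Answer: DEADLOCK-FREE

Analysis:
R = {0,1,2,3,4,5,8}
  0: a→4  tau→2  [2 out]
  1: b→5  tau→3  [2 out]
  2: tau→1  [1 out]
  3: b→0  [1 out]
  4: c→4  [1 out]
  5: c→8  [1 out]
  8: tau→1  [1 out]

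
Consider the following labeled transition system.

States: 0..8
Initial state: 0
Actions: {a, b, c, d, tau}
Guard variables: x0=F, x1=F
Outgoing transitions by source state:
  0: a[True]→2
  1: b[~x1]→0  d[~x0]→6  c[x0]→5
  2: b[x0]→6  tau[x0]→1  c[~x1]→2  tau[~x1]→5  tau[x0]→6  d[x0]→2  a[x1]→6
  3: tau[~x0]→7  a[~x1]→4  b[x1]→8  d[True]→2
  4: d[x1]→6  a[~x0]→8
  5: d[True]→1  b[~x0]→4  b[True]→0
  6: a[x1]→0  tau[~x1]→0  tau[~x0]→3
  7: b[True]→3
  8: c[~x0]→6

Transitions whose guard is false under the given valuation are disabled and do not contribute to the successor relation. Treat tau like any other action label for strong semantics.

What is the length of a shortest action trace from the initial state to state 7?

Answer: 6

Trace:
Layered search for 7:
  L0 = {0}
  L1 = {2}
  L2 = {5}
  L3 = {1,4}
  L4 = {6,8}
  L5 = {3}
  L6 = {7}
depth(7)=6, e.g. a·tau·d·d·tau·tau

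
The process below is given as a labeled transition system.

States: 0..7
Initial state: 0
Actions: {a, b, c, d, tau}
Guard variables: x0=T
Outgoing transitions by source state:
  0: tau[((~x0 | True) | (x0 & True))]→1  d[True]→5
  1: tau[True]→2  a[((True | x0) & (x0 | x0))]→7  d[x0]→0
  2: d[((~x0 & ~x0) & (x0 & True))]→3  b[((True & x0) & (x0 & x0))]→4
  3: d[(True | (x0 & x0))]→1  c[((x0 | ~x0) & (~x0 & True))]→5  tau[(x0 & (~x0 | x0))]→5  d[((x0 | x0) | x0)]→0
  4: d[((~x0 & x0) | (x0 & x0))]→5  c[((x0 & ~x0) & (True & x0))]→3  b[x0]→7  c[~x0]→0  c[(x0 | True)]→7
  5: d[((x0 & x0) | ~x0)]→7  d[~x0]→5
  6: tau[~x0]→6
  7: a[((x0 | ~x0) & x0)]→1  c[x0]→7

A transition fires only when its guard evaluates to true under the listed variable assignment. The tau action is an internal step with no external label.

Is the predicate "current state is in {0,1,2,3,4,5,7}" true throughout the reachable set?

Inv-set: {0,1,2,3,4,5,7}
R = {0,1,2,4,5,7}
  0: ✓
  1: ✓
  2: ✓
  4: ✓
  5: ✓
  7: ✓

Answer: INVARIANT HOLDS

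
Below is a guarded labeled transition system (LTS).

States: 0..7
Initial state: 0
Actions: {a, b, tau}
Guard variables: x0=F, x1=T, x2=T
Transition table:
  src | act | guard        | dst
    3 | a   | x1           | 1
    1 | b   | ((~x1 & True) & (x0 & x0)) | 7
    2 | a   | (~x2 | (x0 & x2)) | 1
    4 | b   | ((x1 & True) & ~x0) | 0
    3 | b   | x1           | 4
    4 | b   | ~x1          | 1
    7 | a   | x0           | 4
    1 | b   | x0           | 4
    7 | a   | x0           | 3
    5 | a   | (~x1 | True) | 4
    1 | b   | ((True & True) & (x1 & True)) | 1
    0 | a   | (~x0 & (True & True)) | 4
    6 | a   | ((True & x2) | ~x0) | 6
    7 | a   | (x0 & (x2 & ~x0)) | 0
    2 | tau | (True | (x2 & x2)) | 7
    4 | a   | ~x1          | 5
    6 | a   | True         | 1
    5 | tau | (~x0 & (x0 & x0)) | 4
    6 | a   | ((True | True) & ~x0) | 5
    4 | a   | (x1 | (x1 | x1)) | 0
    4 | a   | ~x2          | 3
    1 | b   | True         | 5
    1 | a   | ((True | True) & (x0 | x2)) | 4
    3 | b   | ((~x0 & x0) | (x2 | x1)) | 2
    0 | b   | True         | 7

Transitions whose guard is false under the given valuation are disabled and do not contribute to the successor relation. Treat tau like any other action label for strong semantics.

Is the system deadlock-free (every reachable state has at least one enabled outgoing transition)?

Reach set: {0,4,7}
  0: a→4  b→7  [deg 2]
  4: a→0  b→0  [deg 2]
  7: ∅  [no exit]
Path to 7: b

Answer: DEADLOCK at state 7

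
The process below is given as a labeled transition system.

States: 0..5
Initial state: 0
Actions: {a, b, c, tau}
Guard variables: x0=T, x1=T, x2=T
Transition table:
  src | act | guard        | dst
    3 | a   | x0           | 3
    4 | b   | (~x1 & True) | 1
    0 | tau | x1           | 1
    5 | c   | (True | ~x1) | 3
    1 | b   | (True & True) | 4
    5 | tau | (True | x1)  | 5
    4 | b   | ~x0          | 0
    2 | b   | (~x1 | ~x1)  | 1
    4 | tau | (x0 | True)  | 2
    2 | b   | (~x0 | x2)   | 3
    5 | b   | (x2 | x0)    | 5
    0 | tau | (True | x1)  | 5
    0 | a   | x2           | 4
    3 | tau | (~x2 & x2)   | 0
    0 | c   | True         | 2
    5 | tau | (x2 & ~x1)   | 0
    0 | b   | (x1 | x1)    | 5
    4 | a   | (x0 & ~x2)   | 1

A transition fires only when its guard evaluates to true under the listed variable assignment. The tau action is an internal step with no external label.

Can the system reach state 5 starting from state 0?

12 transition(s) survive guard evaluation.
Layer 0: {0}
Layer 1: {1,2,4,5}  cumulative {0,1,2,4,5}
Layer 2: {3}  cumulative {0,1,2,3,4,5}
Reach set: {0,1,2,3,4,5}
trace reaching 5: tau

Answer: REACHABLE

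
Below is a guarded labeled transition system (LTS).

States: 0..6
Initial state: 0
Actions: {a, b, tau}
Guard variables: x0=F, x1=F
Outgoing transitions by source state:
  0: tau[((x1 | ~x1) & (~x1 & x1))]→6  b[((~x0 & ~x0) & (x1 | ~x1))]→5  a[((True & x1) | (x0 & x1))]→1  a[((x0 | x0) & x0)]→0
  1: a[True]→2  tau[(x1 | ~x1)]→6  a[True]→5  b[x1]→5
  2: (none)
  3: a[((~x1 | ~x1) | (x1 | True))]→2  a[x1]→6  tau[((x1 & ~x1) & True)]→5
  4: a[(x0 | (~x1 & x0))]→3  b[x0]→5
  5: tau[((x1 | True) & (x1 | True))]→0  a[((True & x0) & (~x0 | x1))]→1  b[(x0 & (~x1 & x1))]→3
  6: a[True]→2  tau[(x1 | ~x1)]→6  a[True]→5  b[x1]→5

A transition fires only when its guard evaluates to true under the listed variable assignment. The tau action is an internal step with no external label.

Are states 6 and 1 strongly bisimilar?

Bisimulation quotient by refinement:
  π0 = {{0,1,2,3,4,5,6}}
  π1 = {{0},{1,6},{2,4},{3},{5}}
Fixed point at round 2; 5 class(es).
class of 6: {1,6}; class of 1: {1,6}

Answer: BISIMILAR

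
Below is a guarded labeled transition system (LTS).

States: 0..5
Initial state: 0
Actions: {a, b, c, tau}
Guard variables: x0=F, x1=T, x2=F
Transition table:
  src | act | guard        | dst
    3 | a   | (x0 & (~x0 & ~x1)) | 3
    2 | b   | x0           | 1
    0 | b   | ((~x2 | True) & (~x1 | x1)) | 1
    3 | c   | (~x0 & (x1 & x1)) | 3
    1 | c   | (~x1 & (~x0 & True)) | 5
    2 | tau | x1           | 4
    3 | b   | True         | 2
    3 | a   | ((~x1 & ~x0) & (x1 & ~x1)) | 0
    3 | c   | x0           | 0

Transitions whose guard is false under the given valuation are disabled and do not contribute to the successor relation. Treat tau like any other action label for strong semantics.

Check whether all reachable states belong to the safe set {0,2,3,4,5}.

Allowed set {0,2,3,4,5}
Reach set: {0,1}
  0: ✓
  1: ✗ unsafe
witness against invariant: b → 1

Answer: INVARIANT VIOLATED at state 1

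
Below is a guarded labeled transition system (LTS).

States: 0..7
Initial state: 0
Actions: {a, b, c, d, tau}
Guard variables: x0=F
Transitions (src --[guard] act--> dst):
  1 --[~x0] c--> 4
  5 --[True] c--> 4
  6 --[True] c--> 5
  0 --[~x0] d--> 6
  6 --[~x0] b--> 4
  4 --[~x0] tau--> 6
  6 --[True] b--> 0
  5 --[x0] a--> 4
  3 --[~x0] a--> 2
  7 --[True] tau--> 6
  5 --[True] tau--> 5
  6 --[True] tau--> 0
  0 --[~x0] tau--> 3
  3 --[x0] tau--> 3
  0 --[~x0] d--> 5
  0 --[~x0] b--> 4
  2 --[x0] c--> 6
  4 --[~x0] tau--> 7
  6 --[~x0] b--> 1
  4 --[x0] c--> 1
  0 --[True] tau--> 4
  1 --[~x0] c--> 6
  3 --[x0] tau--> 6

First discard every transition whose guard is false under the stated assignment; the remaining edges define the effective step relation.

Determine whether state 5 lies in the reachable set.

After dropping false guards: 18 live edges.
Layer 0: {0}
Layer 1: {3,4,5,6}  cumulative {0,3,4,5,6}
Layer 2: {1,2,7}  cumulative {0,1,2,3,4,5,6,7}
R = {0,1,2,3,4,5,6,7}
witness 5: d

Answer: REACHABLE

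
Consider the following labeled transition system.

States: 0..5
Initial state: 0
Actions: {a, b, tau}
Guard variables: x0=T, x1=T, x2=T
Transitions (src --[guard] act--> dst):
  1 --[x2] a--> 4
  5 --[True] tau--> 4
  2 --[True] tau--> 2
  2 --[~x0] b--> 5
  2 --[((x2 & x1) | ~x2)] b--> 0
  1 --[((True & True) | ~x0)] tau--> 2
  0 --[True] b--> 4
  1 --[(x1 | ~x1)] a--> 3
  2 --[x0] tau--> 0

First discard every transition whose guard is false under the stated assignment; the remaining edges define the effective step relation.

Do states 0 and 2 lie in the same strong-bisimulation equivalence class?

Answer: NOT BISIMILAR

Analysis:
Bisimulation quotient by refinement:
  π0 = {{0,1,2,3,4,5}}
  π1 = {{0},{1},{2},{3,4},{5}}
5 equivalence class(es) (converged in 2)
0∈{0}, 2∈{2}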